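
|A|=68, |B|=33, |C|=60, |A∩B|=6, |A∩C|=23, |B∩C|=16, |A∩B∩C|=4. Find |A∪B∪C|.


|A∪B∪C| = 68+33+60-6-23-16+4 = 120

|A∪B∪C| = 120


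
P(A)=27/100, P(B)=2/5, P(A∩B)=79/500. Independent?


P(A)×P(B) = 27/250
P(A∩B) = 79/500
Not equal → NOT independent

No, not independent


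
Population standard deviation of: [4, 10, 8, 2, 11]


Mean = 35/5 = 7
  (4-7)²=9
  (10-7)²=9
  (8-7)²=1
  (2-7)²=25
  (11-7)²=16
Σ(x-μ)² = 60
σ² = 60/5 = 12

σ = √(12) ≈ 3.4641


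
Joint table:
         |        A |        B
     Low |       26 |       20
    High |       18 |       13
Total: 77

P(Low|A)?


P(Low|A) = 26/(26+18) = 26/44 = 13/22

P = 13/22 ≈ 59.09%


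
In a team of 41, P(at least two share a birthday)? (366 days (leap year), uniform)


P(all different) = Π(366-i)/366 for i=0..40
= 0.097493
P(match) = 1 - 0.097493 = 0.902507

P ≈ 0.9025 ≈ 90.25%


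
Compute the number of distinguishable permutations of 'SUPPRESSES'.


Letters: 10, freq: {'S': 4, 'U': 1, 'P': 2, 'R': 1, 'E': 2}
10!/(4!×1!×2!×1!×2!) = 3628800/96 = 37800

37800


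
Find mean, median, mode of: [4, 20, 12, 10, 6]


Sorted: [4, 6, 10, 12, 20]
Mean = 52/5
Median = 10
Freq: {4: 1, 20: 1, 12: 1, 10: 1, 6: 1}
Mode: No mode

Mean=52/5, Median=10, Mode=No mode


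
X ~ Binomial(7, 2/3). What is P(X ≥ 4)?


P(X ≥ 4) = Σ P(X=i) for i=4..7
P(X=4) = 560/2187
P(X=5) = 224/729
P(X=6) = 448/2187
P(X=7) = 128/2187
Sum = 1808/2187

P(X ≥ 4) = 1808/2187 ≈ 82.67%


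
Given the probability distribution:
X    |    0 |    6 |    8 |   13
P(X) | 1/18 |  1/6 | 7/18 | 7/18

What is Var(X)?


E[X] = 55/6
E[X²] = 1739/18
Var(X) = E[X²] - (E[X])² = 1739/18 - 3025/36 = 151/12

Var(X) = 151/12 ≈ 12.5833


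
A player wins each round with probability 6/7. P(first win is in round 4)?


Geometric: P(X=4) = (1-p)^(k-1)×p = (1/7)^3×6/7 = 6/2401

P(X=4) = 6/2401 ≈ 0.25%


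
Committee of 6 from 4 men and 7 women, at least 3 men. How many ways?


Count by #men:
  3M,3W: C(4,3)×C(7,3)=140
  4M,2W: C(4,4)×C(7,2)=21
Total = 161

161


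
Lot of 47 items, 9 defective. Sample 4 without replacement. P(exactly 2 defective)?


Hypergeometric: C(9,2)×C(38,2)/C(47,4)
= 36×703/178365 = 8436/59455

P(X=2) = 8436/59455 ≈ 14.19%


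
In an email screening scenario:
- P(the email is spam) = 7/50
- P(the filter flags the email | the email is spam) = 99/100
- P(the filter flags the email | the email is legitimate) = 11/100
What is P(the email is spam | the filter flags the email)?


Using Bayes' theorem:
P(A|B) = P(B|A)·P(A) / P(B)

P(the filter flags the email) = 99/100 × 7/50 + 11/100 × 43/50
= 693/5000 + 473/5000 = 583/2500

P(the email is spam|the filter flags the email) = (693/5000) / (583/2500) = 63/106

P(the email is spam|the filter flags the email) = 63/106 ≈ 59.43%


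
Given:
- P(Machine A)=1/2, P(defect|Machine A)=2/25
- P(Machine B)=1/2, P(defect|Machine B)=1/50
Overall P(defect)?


P(B) = Σ P(B|Aᵢ)×P(Aᵢ)
  2/25×1/2 = 1/25
  1/50×1/2 = 1/100
Sum = 1/20

P(defect) = 1/20 ≈ 5.00%


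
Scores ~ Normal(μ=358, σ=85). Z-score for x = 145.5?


z = (x - μ)/σ = (145.5 - 358)/85 = -2.5

z = -2.5


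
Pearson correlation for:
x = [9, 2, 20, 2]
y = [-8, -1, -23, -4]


n=4, Σx=33, Σy=-36, Σxy=-542, Σx²=489, Σy²=610
r = (4×(-542) - 33×(-36))/√((4×489 - 33²)(4×610 - (-36)²))
= -980/√(867×1144) = -980/√991848 ≈ -980/995.9157 ≈ -0.9840

r ≈ -0.9840


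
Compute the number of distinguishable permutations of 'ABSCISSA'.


Letters: 8, freq: {'A': 2, 'B': 1, 'S': 3, 'C': 1, 'I': 1}
8!/(2!×1!×3!×1!×1!) = 40320/12 = 3360

3360


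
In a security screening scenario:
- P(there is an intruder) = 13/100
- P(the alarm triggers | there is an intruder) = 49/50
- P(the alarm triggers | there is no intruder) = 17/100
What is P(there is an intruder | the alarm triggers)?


Using Bayes' theorem:
P(A|B) = P(B|A)·P(A) / P(B)

P(the alarm triggers) = 49/50 × 13/100 + 17/100 × 87/100
= 637/5000 + 1479/10000 = 2753/10000

P(there is an intruder|the alarm triggers) = (637/5000) / (2753/10000) = 1274/2753

P(there is an intruder|the alarm triggers) = 1274/2753 ≈ 46.28%


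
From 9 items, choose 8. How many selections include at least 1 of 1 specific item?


Complement: C(9,8) - C(8,8) = 9 - 1 = 8

8


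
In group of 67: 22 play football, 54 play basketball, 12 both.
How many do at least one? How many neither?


|A∪B| = 22+54-12 = 64
Neither = 67-64 = 3

At least one: 64; Neither: 3


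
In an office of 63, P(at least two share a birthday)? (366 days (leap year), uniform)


P(all different) = Π(366-i)/366 for i=0..62
= 0.003452
P(match) = 1 - 0.003452 = 0.996548

P ≈ 0.9965 ≈ 99.65%


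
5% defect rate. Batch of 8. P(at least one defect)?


P(all good) = (19/20)^8 = 16983563041/25600000000
P(≥1 defect) = 8616436959/25600000000

P = 8616436959/25600000000 ≈ 33.66%


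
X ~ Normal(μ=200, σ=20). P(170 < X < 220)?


z₁=(170-200)/20=-1.5, z₂=(220-200)/20=1.0
P = Φ(1.0) - Φ(-1.5) = 0.841345 - 0.066807 = 0.774538 ≈ 0.7745

P(170 < X < 220) ≈ 0.7745


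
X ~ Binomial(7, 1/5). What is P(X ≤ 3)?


P(X ≤ 3) = Σ P(X=i) for i=0..3
P(X=0) = 16384/78125
P(X=1) = 28672/78125
P(X=2) = 21504/78125
P(X=3) = 1792/15625
Sum = 15104/15625

P(X ≤ 3) = 15104/15625 ≈ 96.67%


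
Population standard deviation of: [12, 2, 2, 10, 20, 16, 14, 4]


Mean = 80/8 = 10
  (12-10)²=4
  (2-10)²=64
  (2-10)²=64
  (10-10)²=0
  (20-10)²=100
  (16-10)²=36
  (14-10)²=16
  (4-10)²=36
Σ(x-μ)² = 320
σ² = 320/8 = 40

σ = √(40) ≈ 6.3246


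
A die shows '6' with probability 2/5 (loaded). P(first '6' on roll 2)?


Geometric: P(X=2) = (1-p)^(k-1)×p = (3/5)^1×2/5 = 6/25

P(X=2) = 6/25 ≈ 24.00%


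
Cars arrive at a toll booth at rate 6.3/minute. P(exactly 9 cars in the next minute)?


Poisson(λ=6.3): P(X=9) = e^(-λ)×λ^k/k!
= e^(-6.3) × 6.3^9 / 9!
≈ 0.001836304777 × 15633814.1569 / 362880 ≈ 0.079113

P(X=9) ≈ 0.079113 ≈ 7.91%


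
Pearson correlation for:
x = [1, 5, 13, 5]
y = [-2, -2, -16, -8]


n=4, Σx=24, Σy=-28, Σxy=-260, Σx²=220, Σy²=328
r = (4×(-260) - 24×(-28))/√((4×220 - 24²)(4×328 - (-28)²))
= -368/√(304×528) = -368/√160512 ≈ -368/400.6395 ≈ -0.9185

r ≈ -0.9185


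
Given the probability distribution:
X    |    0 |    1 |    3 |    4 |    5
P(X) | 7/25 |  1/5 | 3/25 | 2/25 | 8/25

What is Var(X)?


E[X] = 62/25
E[X²] = 264/25
Var(X) = E[X²] - (E[X])² = 264/25 - 3844/625 = 2756/625

Var(X) = 2756/625 ≈ 4.4096


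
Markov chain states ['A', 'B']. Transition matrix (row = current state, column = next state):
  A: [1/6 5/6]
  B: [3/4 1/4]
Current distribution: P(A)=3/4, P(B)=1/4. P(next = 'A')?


P(next=A) = Σᵢ P(now=i)×P(i→A)
= 3/4×1/6 + 1/4×3/4
= 1/8 + 3/16 = 5/16

P = 5/16 ≈ 0.3125


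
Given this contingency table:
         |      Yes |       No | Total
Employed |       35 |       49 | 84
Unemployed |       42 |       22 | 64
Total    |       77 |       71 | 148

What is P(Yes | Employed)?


P(Yes | Employed) = 35/(35+49) = 35/84 = 5/12

P(Yes|Employed) = 5/12 ≈ 41.67%


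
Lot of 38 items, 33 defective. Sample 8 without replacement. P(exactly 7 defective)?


Hypergeometric: C(33,7)×C(5,1)/C(38,8)
= 4272048×5/48903492 = 5220/11951

P(X=7) = 5220/11951 ≈ 43.68%


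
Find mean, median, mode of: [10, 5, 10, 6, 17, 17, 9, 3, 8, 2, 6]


Sorted: [2, 3, 5, 6, 6, 8, 9, 10, 10, 17, 17]
Mean = 93/11
Median = 8
Freq: {10: 2, 5: 1, 6: 2, 17: 2, 9: 1, 3: 1, 8: 1, 2: 1}
Mode: [6, 10, 17]

Mean=93/11, Median=8, Mode=[6, 10, 17]


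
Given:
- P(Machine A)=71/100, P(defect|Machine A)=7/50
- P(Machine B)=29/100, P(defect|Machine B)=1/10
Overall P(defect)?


P(B) = Σ P(B|Aᵢ)×P(Aᵢ)
  7/50×71/100 = 497/5000
  1/10×29/100 = 29/1000
Sum = 321/2500

P(defect) = 321/2500 ≈ 12.84%


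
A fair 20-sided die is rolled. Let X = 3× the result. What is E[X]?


E[die] = (1+20)/2 = 21/2
E[X] = 3 × 21/2 = 63/2

E[X] = 63/2


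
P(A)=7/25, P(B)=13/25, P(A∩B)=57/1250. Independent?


P(A)×P(B) = 91/625
P(A∩B) = 57/1250
Not equal → NOT independent

No, not independent


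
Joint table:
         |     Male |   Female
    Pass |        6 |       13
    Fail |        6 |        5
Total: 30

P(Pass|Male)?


P(Pass|Male) = 6/(6+6) = 6/12 = 1/2

P = 1/2 ≈ 50.00%


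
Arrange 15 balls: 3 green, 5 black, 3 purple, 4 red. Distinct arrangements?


15!/(3!×5!×3!×4!) = 12612600

12612600


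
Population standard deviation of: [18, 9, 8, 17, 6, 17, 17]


Mean = 92/7
  (18-92/7)²=1156/49
  (9-92/7)²=841/49
  (8-92/7)²=1296/49
  (17-92/7)²=729/49
  (6-92/7)²=2500/49
  (17-92/7)²=729/49
  (17-92/7)²=729/49
Σ(x-μ)² = 1140/7
σ² = (1140/7)/7 = 1140/49

σ = √(1140/49) ≈ 4.8234


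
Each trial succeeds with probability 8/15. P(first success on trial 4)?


Geometric: P(X=4) = (1-p)^(k-1)×p = (7/15)^3×8/15 = 2744/50625

P(X=4) = 2744/50625 ≈ 5.42%


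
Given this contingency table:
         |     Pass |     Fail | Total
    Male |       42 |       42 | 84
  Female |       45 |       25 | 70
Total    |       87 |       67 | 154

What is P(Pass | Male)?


P(Pass | Male) = 42/(42+42) = 42/84 = 1/2

P(Pass|Male) = 1/2 ≈ 50.00%


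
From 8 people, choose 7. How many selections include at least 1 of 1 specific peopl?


Complement: C(8,7) - C(7,7) = 8 - 1 = 7

7


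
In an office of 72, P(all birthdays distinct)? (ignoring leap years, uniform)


P(all different) = Π(365-i)/365 for i=0..71
= (365/365)×(364/365)×...×(294/365)
= 0.000547

P ≈ 0.0005 ≈ 0.05%


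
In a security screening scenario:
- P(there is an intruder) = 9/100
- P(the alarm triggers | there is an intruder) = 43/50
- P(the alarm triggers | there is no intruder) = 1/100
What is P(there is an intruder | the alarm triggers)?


Using Bayes' theorem:
P(A|B) = P(B|A)·P(A) / P(B)

P(the alarm triggers) = 43/50 × 9/100 + 1/100 × 91/100
= 387/5000 + 91/10000 = 173/2000

P(there is an intruder|the alarm triggers) = (387/5000) / (173/2000) = 774/865

P(there is an intruder|the alarm triggers) = 774/865 ≈ 89.48%


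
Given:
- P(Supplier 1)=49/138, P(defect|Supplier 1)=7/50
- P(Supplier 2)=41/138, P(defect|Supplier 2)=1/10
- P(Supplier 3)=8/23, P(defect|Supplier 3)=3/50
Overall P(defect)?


P(B) = Σ P(B|Aᵢ)×P(Aᵢ)
  7/50×49/138 = 343/6900
  1/10×41/138 = 41/1380
  3/50×8/23 = 12/575
Sum = 173/1725

P(defect) = 173/1725 ≈ 10.03%


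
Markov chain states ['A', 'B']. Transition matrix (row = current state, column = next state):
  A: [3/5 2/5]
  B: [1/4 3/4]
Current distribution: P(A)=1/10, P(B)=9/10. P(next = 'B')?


P(next=B) = Σᵢ P(now=i)×P(i→B)
= 1/10×2/5 + 9/10×3/4
= 1/25 + 27/40 = 143/200

P = 143/200 ≈ 0.7150


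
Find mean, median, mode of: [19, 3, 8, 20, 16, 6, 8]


Sorted: [3, 6, 8, 8, 16, 19, 20]
Mean = 80/7
Median = 8
Freq: {19: 1, 3: 1, 8: 2, 20: 1, 16: 1, 6: 1}
Mode: [8]

Mean=80/7, Median=8, Mode=8


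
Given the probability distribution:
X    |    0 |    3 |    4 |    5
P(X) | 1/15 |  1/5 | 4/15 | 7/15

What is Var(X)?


E[X] = 4
E[X²] = 266/15
Var(X) = E[X²] - (E[X])² = 266/15 - 16 = 26/15

Var(X) = 26/15 ≈ 1.7333


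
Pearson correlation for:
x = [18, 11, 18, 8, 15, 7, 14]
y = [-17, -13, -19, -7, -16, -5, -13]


n=7, Σx=91, Σy=-90, Σxy=-1304, Σx²=1303, Σy²=1318
r = (7×(-1304) - 91×(-90))/√((7×1303 - 91²)(7×1318 - (-90)²))
= -938/√(840×1126) = -938/√945840 ≈ -938/972.5431 ≈ -0.9645

r ≈ -0.9645


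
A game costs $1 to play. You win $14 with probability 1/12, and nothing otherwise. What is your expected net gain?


E[gain] = (14-1)×1/12 + (-1)×11/12
= 13/12 - 11/12 = 1/6

Expected net gain = $1/6 ≈ $0.17


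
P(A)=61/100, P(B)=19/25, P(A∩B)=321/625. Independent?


P(A)×P(B) = 1159/2500
P(A∩B) = 321/625
Not equal → NOT independent

No, not independent


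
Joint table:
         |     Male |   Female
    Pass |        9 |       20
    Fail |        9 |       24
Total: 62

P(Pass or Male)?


P(Pass∨Male) = P(Pass) + P(Male) - P(Pass∧Male)
= (29 + 18 - 9)/62 = 38/62 = 19/31

P = 19/31 ≈ 61.29%


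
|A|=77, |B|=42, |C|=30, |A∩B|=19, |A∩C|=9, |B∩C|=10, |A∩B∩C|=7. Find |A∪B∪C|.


|A∪B∪C| = 77+42+30-19-9-10+7 = 118

|A∪B∪C| = 118


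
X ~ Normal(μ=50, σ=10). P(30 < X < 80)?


z₁=(30-50)/10=-2.0, z₂=(80-50)/10=3.0
P = Φ(3.0) - Φ(-2.0) = 0.998650 - 0.022750 = 0.975900 ≈ 0.9759

P(30 < X < 80) ≈ 0.9759


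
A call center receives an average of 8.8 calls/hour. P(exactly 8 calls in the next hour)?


Poisson(λ=8.8): P(X=8) = e^(-λ)×λ^k/k!
= e^(-8.8) × 8.8^8 / 8!
≈ 0.0001507330751 × 35963452.4806 / 40320 ≈ 0.134446

P(X=8) ≈ 0.134446 ≈ 13.44%


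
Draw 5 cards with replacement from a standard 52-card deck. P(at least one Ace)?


P(not a Ace) = 48/52 = 12/13
P(none in 5 draws) = (12/13)^5 = 248832/371293
P(≥1 Ace) = 1 - 248832/371293 = 122461/371293

P = 122461/371293 ≈ 32.98%


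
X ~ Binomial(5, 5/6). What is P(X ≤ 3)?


P(X ≤ 3) = Σ P(X=i) for i=0..3
P(X=0) = 1/7776
P(X=1) = 25/7776
P(X=2) = 125/3888
P(X=3) = 625/3888
Sum = 763/3888

P(X ≤ 3) = 763/3888 ≈ 19.62%


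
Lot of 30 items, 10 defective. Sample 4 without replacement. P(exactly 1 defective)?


Hypergeometric: C(10,1)×C(20,3)/C(30,4)
= 10×1140/27405 = 760/1827

P(X=1) = 760/1827 ≈ 41.60%


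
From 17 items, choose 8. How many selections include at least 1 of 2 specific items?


Complement: C(17,8) - C(15,8) = 24310 - 6435 = 17875

17875


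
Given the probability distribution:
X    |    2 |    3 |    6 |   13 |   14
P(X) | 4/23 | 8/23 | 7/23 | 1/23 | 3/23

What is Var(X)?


E[X] = 129/23
E[X²] = 1097/23
Var(X) = E[X²] - (E[X])² = 1097/23 - 16641/529 = 8590/529

Var(X) = 8590/529 ≈ 16.2382


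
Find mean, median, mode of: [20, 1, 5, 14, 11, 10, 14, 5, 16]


Sorted: [1, 5, 5, 10, 11, 14, 14, 16, 20]
Mean = 96/9 = 32/3
Median = 11
Freq: {20: 1, 1: 1, 5: 2, 14: 2, 11: 1, 10: 1, 16: 1}
Mode: [5, 14]

Mean=32/3, Median=11, Mode=[5, 14]


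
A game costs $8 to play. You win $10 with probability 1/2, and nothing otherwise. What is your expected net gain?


E[gain] = (10-8)×1/2 + (-8)×1/2
= 1 - 4 = -3

Expected net gain = $-3 ≈ $-3.00


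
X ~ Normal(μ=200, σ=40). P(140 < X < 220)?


z₁=(140-200)/40=-1.5, z₂=(220-200)/40=0.5
P = Φ(0.5) - Φ(-1.5) = 0.691462 - 0.066807 = 0.624655 ≈ 0.6247

P(140 < X < 220) ≈ 0.6247


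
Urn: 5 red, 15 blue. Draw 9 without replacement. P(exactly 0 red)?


Hypergeometric: C(5,0)×C(15,9)/C(20,9)
= 1×5005/167960 = 77/2584

P(X=0) = 77/2584 ≈ 2.98%


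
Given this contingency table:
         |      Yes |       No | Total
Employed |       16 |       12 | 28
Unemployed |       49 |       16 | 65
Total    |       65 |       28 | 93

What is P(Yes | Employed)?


P(Yes | Employed) = 16/(16+12) = 16/28 = 4/7

P(Yes|Employed) = 4/7 ≈ 57.14%


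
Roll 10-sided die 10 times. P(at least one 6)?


P(no 6)^10 = (9/10)^10 = 3486784401/10000000000
P(≥1) = 1 - 3486784401/10000000000 = 6513215599/10000000000

P = 6513215599/10000000000 ≈ 65.13%


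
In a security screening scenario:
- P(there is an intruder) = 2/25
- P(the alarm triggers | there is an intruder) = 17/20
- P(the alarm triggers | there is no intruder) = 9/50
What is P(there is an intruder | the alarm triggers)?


Using Bayes' theorem:
P(A|B) = P(B|A)·P(A) / P(B)

P(the alarm triggers) = 17/20 × 2/25 + 9/50 × 23/25
= 17/250 + 207/1250 = 146/625

P(there is an intruder|the alarm triggers) = (17/250) / (146/625) = 85/292

P(there is an intruder|the alarm triggers) = 85/292 ≈ 29.11%


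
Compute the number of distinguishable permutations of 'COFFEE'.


Letters: 6, freq: {'C': 1, 'O': 1, 'F': 2, 'E': 2}
6!/(1!×1!×2!×2!) = 720/4 = 180

180


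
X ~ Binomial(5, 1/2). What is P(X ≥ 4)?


P(X ≥ 4) = Σ P(X=i) for i=4..5
P(X=4) = 5/32
P(X=5) = 1/32
Sum = 3/16

P(X ≥ 4) = 3/16 ≈ 18.75%


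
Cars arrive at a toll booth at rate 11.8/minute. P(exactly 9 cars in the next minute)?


Poisson(λ=11.8): P(X=9) = e^(-λ)×λ^k/k!
= e^(-11.8) × 11.8^9 / 9!
≈ 7.504557915e-06 × 4435453859.15 / 362880 ≈ 0.091728

P(X=9) ≈ 0.091728 ≈ 9.17%


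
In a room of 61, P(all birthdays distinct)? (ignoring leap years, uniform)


P(all different) = Π(365-i)/365 for i=0..60
= (365/365)×(364/365)×...×(305/365)
= 0.004911

P ≈ 0.0049 ≈ 0.49%


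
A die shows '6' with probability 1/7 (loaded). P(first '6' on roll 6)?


Geometric: P(X=6) = (1-p)^(k-1)×p = (6/7)^5×1/7 = 7776/117649

P(X=6) = 7776/117649 ≈ 6.61%


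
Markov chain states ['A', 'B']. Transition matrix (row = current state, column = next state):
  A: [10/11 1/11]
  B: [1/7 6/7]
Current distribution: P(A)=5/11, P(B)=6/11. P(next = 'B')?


P(next=B) = Σᵢ P(now=i)×P(i→B)
= 5/11×1/11 + 6/11×6/7
= 5/121 + 36/77 = 431/847

P = 431/847 ≈ 0.5089


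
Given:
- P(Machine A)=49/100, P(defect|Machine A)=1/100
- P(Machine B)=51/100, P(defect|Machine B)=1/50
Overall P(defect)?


P(B) = Σ P(B|Aᵢ)×P(Aᵢ)
  1/100×49/100 = 49/10000
  1/50×51/100 = 51/5000
Sum = 151/10000

P(defect) = 151/10000 ≈ 1.51%


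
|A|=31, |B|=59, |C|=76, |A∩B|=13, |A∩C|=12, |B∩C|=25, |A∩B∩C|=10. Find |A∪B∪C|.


|A∪B∪C| = 31+59+76-13-12-25+10 = 126

|A∪B∪C| = 126


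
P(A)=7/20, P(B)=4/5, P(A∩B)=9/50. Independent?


P(A)×P(B) = 7/25
P(A∩B) = 9/50
Not equal → NOT independent

No, not independent


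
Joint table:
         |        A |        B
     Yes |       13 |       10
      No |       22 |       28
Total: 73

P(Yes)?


P(Yes) = (13+10)/73 = 23/73

P(Yes) = 23/73 ≈ 31.51%


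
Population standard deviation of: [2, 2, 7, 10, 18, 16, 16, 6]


Mean = 77/8
  (2-77/8)²=3721/64
  (2-77/8)²=3721/64
  (7-77/8)²=441/64
  (10-77/8)²=9/64
  (18-77/8)²=4489/64
  (16-77/8)²=2601/64
  (16-77/8)²=2601/64
  (6-77/8)²=841/64
Σ(x-μ)² = 2303/8
σ² = (2303/8)/8 = 2303/64

σ = √(2303/64) ≈ 5.9987


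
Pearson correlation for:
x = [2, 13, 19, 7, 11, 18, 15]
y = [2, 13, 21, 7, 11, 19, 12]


n=7, Σx=85, Σy=85, Σxy=1264, Σx²=1253, Σy²=1289
r = (7×1264 - 85×85)/√((7×1253 - 85²)(7×1289 - 85²))
= 1623/√(1546×1798) = 1623/√2779708 ≈ 1623/1667.2456 ≈ 0.9735

r ≈ 0.9735


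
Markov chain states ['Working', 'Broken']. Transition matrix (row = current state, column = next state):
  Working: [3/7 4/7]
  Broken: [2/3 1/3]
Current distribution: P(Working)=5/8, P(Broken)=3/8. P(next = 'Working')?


P(next=Working) = Σᵢ P(now=i)×P(i→Working)
= 5/8×3/7 + 3/8×2/3
= 15/56 + 1/4 = 29/56

P = 29/56 ≈ 0.5179


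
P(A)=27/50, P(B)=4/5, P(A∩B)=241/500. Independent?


P(A)×P(B) = 54/125
P(A∩B) = 241/500
Not equal → NOT independent

No, not independent


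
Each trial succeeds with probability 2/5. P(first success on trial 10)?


Geometric: P(X=10) = (1-p)^(k-1)×p = (3/5)^9×2/5 = 39366/9765625

P(X=10) = 39366/9765625 ≈ 0.40%


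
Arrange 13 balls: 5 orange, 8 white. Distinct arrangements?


13!/(5!×8!) = 1287

1287


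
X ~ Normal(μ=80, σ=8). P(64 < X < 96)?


z₁=(64-80)/8=-2.0, z₂=(96-80)/8=2.0
P = Φ(2.0) - Φ(-2.0) = 0.977250 - 0.022750 = 0.954500 ≈ 0.9545

P(64 < X < 96) ≈ 0.9545


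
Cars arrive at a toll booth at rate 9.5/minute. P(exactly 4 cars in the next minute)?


Poisson(λ=9.5): P(X=4) = e^(-λ)×λ^k/k!
= e^(-9.5) × 9.5^4 / 4!
≈ 7.485182989e-05 × 8145.0625 / 24 ≈ 0.025403

P(X=4) ≈ 0.025403 ≈ 2.54%


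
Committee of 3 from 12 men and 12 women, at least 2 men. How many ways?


Count by #men:
  2M,1W: C(12,2)×C(12,1)=792
  3M,0W: C(12,3)×C(12,0)=220
Total = 1012

1012


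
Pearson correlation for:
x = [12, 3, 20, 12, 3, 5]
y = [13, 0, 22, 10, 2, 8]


n=6, Σx=55, Σy=55, Σxy=762, Σx²=731, Σy²=821
r = (6×762 - 55×55)/√((6×731 - 55²)(6×821 - 55²))
= 1547/√(1361×1901) = 1547/√2587261 ≈ 1547/1608.4965 ≈ 0.9618

r ≈ 0.9618


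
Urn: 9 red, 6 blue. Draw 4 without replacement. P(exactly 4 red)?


Hypergeometric: C(9,4)×C(6,0)/C(15,4)
= 126×1/1365 = 6/65

P(X=4) = 6/65 ≈ 9.23%


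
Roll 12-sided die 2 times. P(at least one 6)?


P(no 6)^2 = (11/12)^2 = 121/144
P(≥1) = 1 - 121/144 = 23/144

P = 23/144 ≈ 15.97%


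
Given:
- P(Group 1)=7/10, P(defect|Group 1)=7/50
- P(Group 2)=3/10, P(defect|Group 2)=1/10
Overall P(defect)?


P(B) = Σ P(B|Aᵢ)×P(Aᵢ)
  7/50×7/10 = 49/500
  1/10×3/10 = 3/100
Sum = 16/125

P(defect) = 16/125 ≈ 12.80%


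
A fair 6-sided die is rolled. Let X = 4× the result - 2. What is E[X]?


E[die] = (1+6)/2 = 7/2
E[X] = 4×7/2 - 2 = 12

E[X] = 12


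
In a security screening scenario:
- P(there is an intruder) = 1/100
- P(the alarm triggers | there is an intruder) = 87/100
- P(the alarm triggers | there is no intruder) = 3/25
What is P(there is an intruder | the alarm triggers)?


Using Bayes' theorem:
P(A|B) = P(B|A)·P(A) / P(B)

P(the alarm triggers) = 87/100 × 1/100 + 3/25 × 99/100
= 87/10000 + 297/2500 = 51/400

P(there is an intruder|the alarm triggers) = (87/10000) / (51/400) = 29/425

P(there is an intruder|the alarm triggers) = 29/425 ≈ 6.82%


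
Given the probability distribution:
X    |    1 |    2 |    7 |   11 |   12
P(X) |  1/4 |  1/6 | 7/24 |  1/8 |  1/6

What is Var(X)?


E[X] = 6
E[X²] = 163/3
Var(X) = E[X²] - (E[X])² = 163/3 - 36 = 55/3

Var(X) = 55/3 ≈ 18.3333


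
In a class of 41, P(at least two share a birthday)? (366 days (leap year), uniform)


P(all different) = Π(366-i)/366 for i=0..40
= 0.097493
P(match) = 1 - 0.097493 = 0.902507

P ≈ 0.9025 ≈ 90.25%


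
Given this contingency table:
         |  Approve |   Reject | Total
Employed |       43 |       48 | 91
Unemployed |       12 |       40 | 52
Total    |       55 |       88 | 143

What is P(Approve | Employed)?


P(Approve | Employed) = 43/(43+48) = 43/91

P(Approve|Employed) = 43/91 ≈ 47.25%


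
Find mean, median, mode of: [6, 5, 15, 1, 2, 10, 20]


Sorted: [1, 2, 5, 6, 10, 15, 20]
Mean = 59/7
Median = 6
Freq: {6: 1, 5: 1, 15: 1, 1: 1, 2: 1, 10: 1, 20: 1}
Mode: No mode

Mean=59/7, Median=6, Mode=No mode


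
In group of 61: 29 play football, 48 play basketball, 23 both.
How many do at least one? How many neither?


|A∪B| = 29+48-23 = 54
Neither = 61-54 = 7

At least one: 54; Neither: 7


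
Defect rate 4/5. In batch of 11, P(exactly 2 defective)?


Binomial: P(X=2) = C(11,2)×p^2×(1-p)^9
= 55 × 16/25 × 1/1953125 = 176/9765625

P(X=2) = 176/9765625 ≈ 0.00%


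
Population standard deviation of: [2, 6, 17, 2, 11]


Mean = 38/5
  (2-38/5)²=784/25
  (6-38/5)²=64/25
  (17-38/5)²=2209/25
  (2-38/5)²=784/25
  (11-38/5)²=289/25
Σ(x-μ)² = 826/5
σ² = (826/5)/5 = 826/25

σ = √(826/25) ≈ 5.7480


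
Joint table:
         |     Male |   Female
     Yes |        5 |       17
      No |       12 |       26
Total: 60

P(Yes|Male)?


P(Yes|Male) = 5/(5+12) = 5/17

P = 5/17 ≈ 29.41%


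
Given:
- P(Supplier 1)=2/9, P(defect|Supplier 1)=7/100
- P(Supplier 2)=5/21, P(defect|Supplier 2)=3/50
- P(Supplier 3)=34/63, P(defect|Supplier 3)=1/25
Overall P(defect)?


P(B) = Σ P(B|Aᵢ)×P(Aᵢ)
  7/100×2/9 = 7/450
  3/50×5/21 = 1/70
  1/25×34/63 = 34/1575
Sum = 9/175

P(defect) = 9/175 ≈ 5.14%


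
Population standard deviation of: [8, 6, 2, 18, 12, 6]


Mean = 52/6 = 26/3
  (8-26/3)²=4/9
  (6-26/3)²=64/9
  (2-26/3)²=400/9
  (18-26/3)²=784/9
  (12-26/3)²=100/9
  (6-26/3)²=64/9
Σ(x-μ)² = 472/3
σ² = (472/3)/6 = 236/9

σ = √(236/9) ≈ 5.1208


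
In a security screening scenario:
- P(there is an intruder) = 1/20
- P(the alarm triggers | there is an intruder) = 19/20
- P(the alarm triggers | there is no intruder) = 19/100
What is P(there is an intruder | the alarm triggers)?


Using Bayes' theorem:
P(A|B) = P(B|A)·P(A) / P(B)

P(the alarm triggers) = 19/20 × 1/20 + 19/100 × 19/20
= 19/400 + 361/2000 = 57/250

P(there is an intruder|the alarm triggers) = (19/400) / (57/250) = 5/24

P(there is an intruder|the alarm triggers) = 5/24 ≈ 20.83%


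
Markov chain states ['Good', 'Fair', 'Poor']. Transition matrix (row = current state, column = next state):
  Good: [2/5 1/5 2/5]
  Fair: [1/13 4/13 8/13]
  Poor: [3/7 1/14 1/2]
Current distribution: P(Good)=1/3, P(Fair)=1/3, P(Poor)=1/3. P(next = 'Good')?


P(next=Good) = Σᵢ P(now=i)×P(i→Good)
= 1/3×2/5 + 1/3×1/13 + 1/3×3/7
= 2/15 + 1/39 + 1/7 = 412/1365

P = 412/1365 ≈ 0.3018


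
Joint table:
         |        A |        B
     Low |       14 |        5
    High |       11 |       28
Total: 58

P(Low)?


P(Low) = (14+5)/58 = 19/58

P(Low) = 19/58 ≈ 32.76%


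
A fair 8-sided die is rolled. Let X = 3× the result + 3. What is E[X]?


E[die] = (1+8)/2 = 9/2
E[X] = 3×9/2 + 3 = 33/2

E[X] = 33/2


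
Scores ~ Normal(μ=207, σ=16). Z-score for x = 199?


z = (x - μ)/σ = (199 - 207)/16 = -0.5

z = -0.5


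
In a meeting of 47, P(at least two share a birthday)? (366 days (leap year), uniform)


P(all different) = Π(366-i)/366 for i=0..46
= 0.045628
P(match) = 1 - 0.045628 = 0.954372

P ≈ 0.9544 ≈ 95.44%


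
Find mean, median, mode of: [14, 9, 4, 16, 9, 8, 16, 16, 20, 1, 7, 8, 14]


Sorted: [1, 4, 7, 8, 8, 9, 9, 14, 14, 16, 16, 16, 20]
Mean = 142/13
Median = 9
Freq: {14: 2, 9: 2, 4: 1, 16: 3, 8: 2, 20: 1, 1: 1, 7: 1}
Mode: [16]

Mean=142/13, Median=9, Mode=16


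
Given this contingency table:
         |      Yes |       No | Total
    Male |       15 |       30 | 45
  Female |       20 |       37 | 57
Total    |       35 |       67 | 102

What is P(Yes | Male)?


P(Yes | Male) = 15/(15+30) = 15/45 = 1/3

P(Yes|Male) = 1/3 ≈ 33.33%


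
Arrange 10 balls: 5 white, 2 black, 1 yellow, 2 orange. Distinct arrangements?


10!/(5!×2!×1!×2!) = 7560

7560


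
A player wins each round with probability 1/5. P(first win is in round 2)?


Geometric: P(X=2) = (1-p)^(k-1)×p = (4/5)^1×1/5 = 4/25

P(X=2) = 4/25 ≈ 16.00%


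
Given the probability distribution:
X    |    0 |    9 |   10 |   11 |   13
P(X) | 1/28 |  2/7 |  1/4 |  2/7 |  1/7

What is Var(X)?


E[X] = 141/14
E[X²] = 748/7
Var(X) = E[X²] - (E[X])² = 748/7 - 19881/196 = 1063/196

Var(X) = 1063/196 ≈ 5.4235


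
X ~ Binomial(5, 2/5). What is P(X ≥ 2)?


P(X ≥ 2) = Σ P(X=i) for i=2..5
P(X=2) = 216/625
P(X=3) = 144/625
P(X=4) = 48/625
P(X=5) = 32/3125
Sum = 2072/3125

P(X ≥ 2) = 2072/3125 ≈ 66.30%


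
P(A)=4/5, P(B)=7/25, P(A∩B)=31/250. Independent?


P(A)×P(B) = 28/125
P(A∩B) = 31/250
Not equal → NOT independent

No, not independent


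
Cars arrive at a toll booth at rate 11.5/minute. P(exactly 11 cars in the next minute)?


Poisson(λ=11.5): P(X=11) = e^(-λ)×λ^k/k!
= e^(-11.5) × 11.5^11 / 11!
≈ 1.01300936e-05 × 465239139606 / 39916800 ≈ 0.118068

P(X=11) ≈ 0.118068 ≈ 11.81%


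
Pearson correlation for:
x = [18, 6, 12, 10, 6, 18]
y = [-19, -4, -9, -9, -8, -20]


n=6, Σx=70, Σy=-69, Σxy=-972, Σx²=964, Σy²=1003
r = (6×(-972) - 70×(-69))/√((6×964 - 70²)(6×1003 - (-69)²))
= -1002/√(884×1257) = -1002/√1111188 ≈ -1002/1054.1290 ≈ -0.9505

r ≈ -0.9505


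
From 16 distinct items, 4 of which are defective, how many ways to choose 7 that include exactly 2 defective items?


Choose 2 of the 4 defective items and 5 of the other 12 items:
C(4,2)×C(12,5) = 6×792 = 4752

4752


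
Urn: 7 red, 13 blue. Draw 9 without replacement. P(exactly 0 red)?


Hypergeometric: C(7,0)×C(13,9)/C(20,9)
= 1×715/167960 = 11/2584

P(X=0) = 11/2584 ≈ 0.43%


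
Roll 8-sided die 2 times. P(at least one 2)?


P(no 2)^2 = (7/8)^2 = 49/64
P(≥1) = 1 - 49/64 = 15/64

P = 15/64 ≈ 23.44%


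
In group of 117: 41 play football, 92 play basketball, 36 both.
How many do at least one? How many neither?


|A∪B| = 41+92-36 = 97
Neither = 117-97 = 20

At least one: 97; Neither: 20


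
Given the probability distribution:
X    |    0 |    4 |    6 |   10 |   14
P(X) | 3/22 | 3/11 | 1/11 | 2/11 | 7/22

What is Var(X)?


E[X] = 87/11
E[X²] = 970/11
Var(X) = E[X²] - (E[X])² = 970/11 - 7569/121 = 3101/121

Var(X) = 3101/121 ≈ 25.6281


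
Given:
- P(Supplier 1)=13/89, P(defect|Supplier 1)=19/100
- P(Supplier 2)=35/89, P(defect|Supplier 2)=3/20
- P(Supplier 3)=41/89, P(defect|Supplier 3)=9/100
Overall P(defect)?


P(B) = Σ P(B|Aᵢ)×P(Aᵢ)
  19/100×13/89 = 247/8900
  3/20×35/89 = 21/356
  9/100×41/89 = 369/8900
Sum = 1141/8900

P(defect) = 1141/8900 ≈ 12.82%


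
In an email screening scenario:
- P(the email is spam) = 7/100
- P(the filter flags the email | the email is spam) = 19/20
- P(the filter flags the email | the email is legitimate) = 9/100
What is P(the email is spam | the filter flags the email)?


Using Bayes' theorem:
P(A|B) = P(B|A)·P(A) / P(B)

P(the filter flags the email) = 19/20 × 7/100 + 9/100 × 93/100
= 133/2000 + 837/10000 = 751/5000

P(the email is spam|the filter flags the email) = (133/2000) / (751/5000) = 665/1502

P(the email is spam|the filter flags the email) = 665/1502 ≈ 44.27%


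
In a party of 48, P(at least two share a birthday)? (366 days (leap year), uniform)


P(all different) = Π(366-i)/366 for i=0..47
= 0.039768
P(match) = 1 - 0.039768 = 0.960232

P ≈ 0.9602 ≈ 96.02%


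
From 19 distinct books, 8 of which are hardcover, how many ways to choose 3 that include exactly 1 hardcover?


Choose 1 of the 8 hardcovers and 2 of the other 11 books:
C(8,1)×C(11,2) = 8×55 = 440

440


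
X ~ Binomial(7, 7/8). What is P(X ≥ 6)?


P(X ≥ 6) = Σ P(X=i) for i=6..7
P(X=6) = 823543/2097152
P(X=7) = 823543/2097152
Sum = 823543/1048576

P(X ≥ 6) = 823543/1048576 ≈ 78.54%


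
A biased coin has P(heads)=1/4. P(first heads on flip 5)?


Geometric: P(X=5) = (1-p)^(k-1)×p = (3/4)^4×1/4 = 81/1024

P(X=5) = 81/1024 ≈ 7.91%


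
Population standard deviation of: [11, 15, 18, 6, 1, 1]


Mean = 52/6 = 26/3
  (11-26/3)²=49/9
  (15-26/3)²=361/9
  (18-26/3)²=784/9
  (6-26/3)²=64/9
  (1-26/3)²=529/9
  (1-26/3)²=529/9
Σ(x-μ)² = 772/3
σ² = (772/3)/6 = 386/9

σ = √(386/9) ≈ 6.5490


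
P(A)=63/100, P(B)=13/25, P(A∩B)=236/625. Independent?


P(A)×P(B) = 819/2500
P(A∩B) = 236/625
Not equal → NOT independent

No, not independent


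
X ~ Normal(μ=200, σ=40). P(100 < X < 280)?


z₁=(100-200)/40=-2.5, z₂=(280-200)/40=2.0
P = Φ(2.0) - Φ(-2.5) = 0.977250 - 0.006210 = 0.971040 ≈ 0.9710

P(100 < X < 280) ≈ 0.9710


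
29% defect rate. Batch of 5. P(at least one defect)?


P(all good) = (71/100)^5 = 1804229351/10000000000
P(≥1 defect) = 8195770649/10000000000

P = 8195770649/10000000000 ≈ 81.96%


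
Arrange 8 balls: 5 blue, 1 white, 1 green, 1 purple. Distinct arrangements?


8!/(5!×1!×1!×1!) = 336

336


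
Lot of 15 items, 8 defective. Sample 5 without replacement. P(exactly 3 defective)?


Hypergeometric: C(8,3)×C(7,2)/C(15,5)
= 56×21/3003 = 56/143

P(X=3) = 56/143 ≈ 39.16%


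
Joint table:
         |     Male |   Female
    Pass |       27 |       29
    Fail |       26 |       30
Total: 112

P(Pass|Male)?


P(Pass|Male) = 27/(27+26) = 27/53

P = 27/53 ≈ 50.94%


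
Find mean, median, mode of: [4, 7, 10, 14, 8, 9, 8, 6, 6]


Sorted: [4, 6, 6, 7, 8, 8, 9, 10, 14]
Mean = 72/9 = 8
Median = 8
Freq: {4: 1, 7: 1, 10: 1, 14: 1, 8: 2, 9: 1, 6: 2}
Mode: [6, 8]

Mean=8, Median=8, Mode=[6, 8]


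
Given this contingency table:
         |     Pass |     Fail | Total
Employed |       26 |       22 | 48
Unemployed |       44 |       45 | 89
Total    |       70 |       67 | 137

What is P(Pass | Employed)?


P(Pass | Employed) = 26/(26+22) = 26/48 = 13/24

P(Pass|Employed) = 13/24 ≈ 54.17%


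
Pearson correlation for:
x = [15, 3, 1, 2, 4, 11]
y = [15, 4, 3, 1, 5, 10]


n=6, Σx=36, Σy=38, Σxy=372, Σx²=376, Σy²=376
r = (6×372 - 36×38)/√((6×376 - 36²)(6×376 - 38²))
= 864/√(960×812) = 864/√779520 ≈ 864/882.9043 ≈ 0.9786

r ≈ 0.9786


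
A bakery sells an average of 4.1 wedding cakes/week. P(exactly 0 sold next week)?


Poisson(λ=4.1): P(X=0) = e^(-λ)×λ^k/k!
= e^(-4.1) × 4.1^0 / 0!
≈ 0.0165726754 × 1 / 1 ≈ 0.016573

P(X=0) ≈ 0.016573 ≈ 1.66%


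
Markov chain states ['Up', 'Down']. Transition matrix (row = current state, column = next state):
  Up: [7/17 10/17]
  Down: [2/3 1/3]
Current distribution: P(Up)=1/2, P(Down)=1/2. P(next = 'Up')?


P(next=Up) = Σᵢ P(now=i)×P(i→Up)
= 1/2×7/17 + 1/2×2/3
= 7/34 + 1/3 = 55/102

P = 55/102 ≈ 0.5392


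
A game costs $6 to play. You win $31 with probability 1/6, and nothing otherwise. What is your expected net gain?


E[gain] = (31-6)×1/6 + (-6)×5/6
= 25/6 - 5 = -5/6

Expected net gain = $-5/6 ≈ $-0.83


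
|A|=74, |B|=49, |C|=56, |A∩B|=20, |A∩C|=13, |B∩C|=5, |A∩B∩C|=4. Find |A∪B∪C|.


|A∪B∪C| = 74+49+56-20-13-5+4 = 145

|A∪B∪C| = 145


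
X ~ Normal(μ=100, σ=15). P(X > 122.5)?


z = (122.5-100)/15 = 1.5
P(X > 122.5) = 1 - P(Z ≤ 1.5) = 1 - 0.9332 = 0.0668

P(X > 122.5) ≈ 0.0668


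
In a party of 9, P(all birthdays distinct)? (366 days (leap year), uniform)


P(all different) = Π(366-i)/366 for i=0..8
= (366/366)×(365/366)×...×(358/366)
= 0.905624

P ≈ 0.9056 ≈ 90.56%


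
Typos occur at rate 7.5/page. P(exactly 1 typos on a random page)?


Poisson(λ=7.5): P(X=1) = e^(-λ)×λ^k/k!
= e^(-7.5) × 7.5^1 / 1!
≈ 0.0005530843701 × 7.5 / 1 ≈ 0.004148

P(X=1) ≈ 0.004148 ≈ 0.41%


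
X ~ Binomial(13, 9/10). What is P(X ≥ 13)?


P(X ≥ 13) = Σ P(X=i) for i=13..13
P(X=13) = 2541865828329/10000000000000
Sum = 2541865828329/10000000000000

P(X ≥ 13) = 2541865828329/10000000000000 ≈ 25.42%


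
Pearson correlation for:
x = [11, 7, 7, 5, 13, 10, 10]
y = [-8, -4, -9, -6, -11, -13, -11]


n=7, Σx=63, Σy=-62, Σxy=-592, Σx²=613, Σy²=608
r = (7×(-592) - 63×(-62))/√((7×613 - 63²)(7×608 - (-62)²))
= -238/√(322×412) = -238/√132664 ≈ -238/364.2307 ≈ -0.6534

r ≈ -0.6534


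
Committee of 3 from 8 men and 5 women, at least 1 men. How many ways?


Count by #men:
  1M,2W: C(8,1)×C(5,2)=80
  2M,1W: C(8,2)×C(5,1)=140
  3M,0W: C(8,3)×C(5,0)=56
Total = 276

276


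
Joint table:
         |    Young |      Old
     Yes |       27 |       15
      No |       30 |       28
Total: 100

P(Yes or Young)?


P(Yes∨Young) = P(Yes) + P(Young) - P(Yes∧Young)
= (42 + 57 - 27)/100 = 72/100 = 18/25

P = 18/25 ≈ 72.00%


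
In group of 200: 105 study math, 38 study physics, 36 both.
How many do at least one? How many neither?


|A∪B| = 105+38-36 = 107
Neither = 200-107 = 93

At least one: 107; Neither: 93


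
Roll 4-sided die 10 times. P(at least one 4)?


P(no 4)^10 = (3/4)^10 = 59049/1048576
P(≥1) = 1 - 59049/1048576 = 989527/1048576

P = 989527/1048576 ≈ 94.37%


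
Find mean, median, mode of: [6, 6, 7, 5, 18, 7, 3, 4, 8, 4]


Sorted: [3, 4, 4, 5, 6, 6, 7, 7, 8, 18]
Mean = 68/10 = 34/5
Median = 6
Freq: {6: 2, 7: 2, 5: 1, 18: 1, 3: 1, 4: 2, 8: 1}
Mode: [4, 6, 7]

Mean=34/5, Median=6, Mode=[4, 6, 7]


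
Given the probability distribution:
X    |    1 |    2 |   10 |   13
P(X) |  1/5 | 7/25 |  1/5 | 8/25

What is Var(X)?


E[X] = 173/25
E[X²] = 377/5
Var(X) = E[X²] - (E[X])² = 377/5 - 29929/625 = 17196/625

Var(X) = 17196/625 ≈ 27.5136


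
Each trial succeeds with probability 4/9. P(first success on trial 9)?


Geometric: P(X=9) = (1-p)^(k-1)×p = (5/9)^8×4/9 = 1562500/387420489

P(X=9) = 1562500/387420489 ≈ 0.40%


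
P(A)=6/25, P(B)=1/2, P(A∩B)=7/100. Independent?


P(A)×P(B) = 3/25
P(A∩B) = 7/100
Not equal → NOT independent

No, not independent


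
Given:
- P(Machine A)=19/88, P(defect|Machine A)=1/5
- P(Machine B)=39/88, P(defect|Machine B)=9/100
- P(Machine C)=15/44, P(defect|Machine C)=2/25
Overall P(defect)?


P(B) = Σ P(B|Aᵢ)×P(Aᵢ)
  1/5×19/88 = 19/440
  9/100×39/88 = 351/8800
  2/25×15/44 = 3/110
Sum = 971/8800

P(defect) = 971/8800 ≈ 11.03%


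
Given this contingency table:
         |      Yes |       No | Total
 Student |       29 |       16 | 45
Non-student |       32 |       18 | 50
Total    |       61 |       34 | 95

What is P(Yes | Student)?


P(Yes | Student) = 29/(29+16) = 29/45

P(Yes|Student) = 29/45 ≈ 64.44%


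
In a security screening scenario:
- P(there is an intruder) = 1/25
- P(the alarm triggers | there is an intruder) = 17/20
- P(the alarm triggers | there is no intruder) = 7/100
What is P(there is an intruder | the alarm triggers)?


Using Bayes' theorem:
P(A|B) = P(B|A)·P(A) / P(B)

P(the alarm triggers) = 17/20 × 1/25 + 7/100 × 24/25
= 17/500 + 42/625 = 253/2500

P(there is an intruder|the alarm triggers) = (17/500) / (253/2500) = 85/253

P(there is an intruder|the alarm triggers) = 85/253 ≈ 33.60%


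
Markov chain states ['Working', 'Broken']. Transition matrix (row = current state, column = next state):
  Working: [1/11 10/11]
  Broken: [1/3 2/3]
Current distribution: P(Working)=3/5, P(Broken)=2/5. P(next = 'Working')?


P(next=Working) = Σᵢ P(now=i)×P(i→Working)
= 3/5×1/11 + 2/5×1/3
= 3/55 + 2/15 = 31/165

P = 31/165 ≈ 0.1879


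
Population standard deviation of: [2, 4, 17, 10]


Mean = 33/4
  (2-33/4)²=625/16
  (4-33/4)²=289/16
  (17-33/4)²=1225/16
  (10-33/4)²=49/16
Σ(x-μ)² = 547/4
σ² = (547/4)/4 = 547/16

σ = √(547/16) ≈ 5.8470


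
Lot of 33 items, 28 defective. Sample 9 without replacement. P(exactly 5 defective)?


Hypergeometric: C(28,5)×C(5,4)/C(33,9)
= 98280×5/38567100 = 126/9889

P(X=5) = 126/9889 ≈ 1.27%


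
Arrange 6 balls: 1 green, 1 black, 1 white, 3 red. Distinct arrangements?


6!/(1!×1!×1!×3!) = 120

120


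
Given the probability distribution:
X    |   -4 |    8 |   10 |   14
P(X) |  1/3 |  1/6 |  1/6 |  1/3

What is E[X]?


E[X] = Σ x·P(X=x)
= (-4)×(1/3) + (8)×(1/6) + (10)×(1/6) + (14)×(1/3)
= 19/3

E[X] = 19/3


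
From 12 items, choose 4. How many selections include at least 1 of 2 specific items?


Complement: C(12,4) - C(10,4) = 495 - 210 = 285

285


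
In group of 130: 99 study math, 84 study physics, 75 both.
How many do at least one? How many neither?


|A∪B| = 99+84-75 = 108
Neither = 130-108 = 22

At least one: 108; Neither: 22


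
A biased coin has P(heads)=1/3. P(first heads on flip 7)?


Geometric: P(X=7) = (1-p)^(k-1)×p = (2/3)^6×1/3 = 64/2187

P(X=7) = 64/2187 ≈ 2.93%


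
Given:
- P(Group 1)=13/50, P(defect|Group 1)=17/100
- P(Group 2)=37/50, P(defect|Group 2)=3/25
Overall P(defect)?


P(B) = Σ P(B|Aᵢ)×P(Aᵢ)
  17/100×13/50 = 221/5000
  3/25×37/50 = 111/1250
Sum = 133/1000

P(defect) = 133/1000 ≈ 13.30%


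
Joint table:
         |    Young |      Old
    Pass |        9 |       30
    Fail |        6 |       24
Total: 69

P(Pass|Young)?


P(Pass|Young) = 9/(9+6) = 9/15 = 3/5

P = 3/5 ≈ 60.00%


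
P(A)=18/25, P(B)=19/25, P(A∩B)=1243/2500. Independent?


P(A)×P(B) = 342/625
P(A∩B) = 1243/2500
Not equal → NOT independent

No, not independent


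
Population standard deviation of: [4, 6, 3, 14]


Mean = 27/4
  (4-27/4)²=121/16
  (6-27/4)²=9/16
  (3-27/4)²=225/16
  (14-27/4)²=841/16
Σ(x-μ)² = 299/4
σ² = (299/4)/4 = 299/16

σ = √(299/16) ≈ 4.3229


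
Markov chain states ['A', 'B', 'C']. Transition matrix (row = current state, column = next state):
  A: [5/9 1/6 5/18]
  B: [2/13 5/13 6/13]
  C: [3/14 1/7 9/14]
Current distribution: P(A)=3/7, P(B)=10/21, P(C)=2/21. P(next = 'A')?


P(next=A) = Σᵢ P(now=i)×P(i→A)
= 3/7×5/9 + 10/21×2/13 + 2/21×3/14
= 5/21 + 20/273 + 1/49 = 634/1911

P = 634/1911 ≈ 0.3318
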